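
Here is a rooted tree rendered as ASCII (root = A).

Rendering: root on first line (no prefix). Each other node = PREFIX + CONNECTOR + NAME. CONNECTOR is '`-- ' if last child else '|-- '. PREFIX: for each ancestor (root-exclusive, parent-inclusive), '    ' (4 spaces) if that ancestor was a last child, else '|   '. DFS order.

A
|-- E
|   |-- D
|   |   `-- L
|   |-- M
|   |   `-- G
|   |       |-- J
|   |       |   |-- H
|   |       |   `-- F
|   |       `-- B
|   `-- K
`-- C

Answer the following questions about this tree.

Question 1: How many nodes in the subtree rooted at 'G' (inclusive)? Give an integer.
Answer: 5

Derivation:
Subtree rooted at G contains: B, F, G, H, J
Count = 5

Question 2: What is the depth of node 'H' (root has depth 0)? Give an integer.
Path from root to H: A -> E -> M -> G -> J -> H
Depth = number of edges = 5

Answer: 5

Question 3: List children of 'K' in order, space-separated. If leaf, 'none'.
Answer: none

Derivation:
Node K's children (from adjacency): (leaf)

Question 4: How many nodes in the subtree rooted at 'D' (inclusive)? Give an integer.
Answer: 2

Derivation:
Subtree rooted at D contains: D, L
Count = 2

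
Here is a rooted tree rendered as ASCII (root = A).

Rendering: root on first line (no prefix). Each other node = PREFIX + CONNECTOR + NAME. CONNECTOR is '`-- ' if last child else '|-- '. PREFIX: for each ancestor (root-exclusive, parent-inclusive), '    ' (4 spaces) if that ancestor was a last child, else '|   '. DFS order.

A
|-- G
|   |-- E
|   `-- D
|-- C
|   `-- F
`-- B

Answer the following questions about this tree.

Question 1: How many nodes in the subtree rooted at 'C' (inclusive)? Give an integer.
Answer: 2

Derivation:
Subtree rooted at C contains: C, F
Count = 2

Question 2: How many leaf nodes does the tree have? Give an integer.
Leaves (nodes with no children): B, D, E, F

Answer: 4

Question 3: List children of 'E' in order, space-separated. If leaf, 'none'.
Node E's children (from adjacency): (leaf)

Answer: none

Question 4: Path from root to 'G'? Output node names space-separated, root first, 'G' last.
Answer: A G

Derivation:
Walk down from root: A -> G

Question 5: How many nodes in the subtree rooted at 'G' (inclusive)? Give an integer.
Subtree rooted at G contains: D, E, G
Count = 3

Answer: 3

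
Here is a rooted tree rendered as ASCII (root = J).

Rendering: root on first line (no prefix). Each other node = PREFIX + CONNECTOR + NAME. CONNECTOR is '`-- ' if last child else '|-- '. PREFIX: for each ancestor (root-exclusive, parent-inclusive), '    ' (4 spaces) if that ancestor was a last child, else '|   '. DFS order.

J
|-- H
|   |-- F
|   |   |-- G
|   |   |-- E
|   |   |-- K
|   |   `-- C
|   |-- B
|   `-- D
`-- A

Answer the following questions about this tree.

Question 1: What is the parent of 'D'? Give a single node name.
Answer: H

Derivation:
Scan adjacency: D appears as child of H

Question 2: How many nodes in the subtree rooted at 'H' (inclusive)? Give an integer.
Answer: 8

Derivation:
Subtree rooted at H contains: B, C, D, E, F, G, H, K
Count = 8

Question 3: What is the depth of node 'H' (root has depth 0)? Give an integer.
Answer: 1

Derivation:
Path from root to H: J -> H
Depth = number of edges = 1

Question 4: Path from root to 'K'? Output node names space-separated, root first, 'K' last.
Answer: J H F K

Derivation:
Walk down from root: J -> H -> F -> K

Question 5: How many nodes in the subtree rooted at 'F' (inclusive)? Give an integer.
Answer: 5

Derivation:
Subtree rooted at F contains: C, E, F, G, K
Count = 5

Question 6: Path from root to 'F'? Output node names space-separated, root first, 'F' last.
Walk down from root: J -> H -> F

Answer: J H F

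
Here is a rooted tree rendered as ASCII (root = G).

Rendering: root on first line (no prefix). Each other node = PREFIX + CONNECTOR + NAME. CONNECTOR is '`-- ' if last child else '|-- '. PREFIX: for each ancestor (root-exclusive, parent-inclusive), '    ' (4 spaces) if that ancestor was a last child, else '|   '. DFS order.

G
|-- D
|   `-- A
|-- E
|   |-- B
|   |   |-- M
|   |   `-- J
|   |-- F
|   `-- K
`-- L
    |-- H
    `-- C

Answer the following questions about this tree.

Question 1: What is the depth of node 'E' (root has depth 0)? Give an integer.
Path from root to E: G -> E
Depth = number of edges = 1

Answer: 1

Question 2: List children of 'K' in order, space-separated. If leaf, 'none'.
Answer: none

Derivation:
Node K's children (from adjacency): (leaf)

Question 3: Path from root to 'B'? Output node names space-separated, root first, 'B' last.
Answer: G E B

Derivation:
Walk down from root: G -> E -> B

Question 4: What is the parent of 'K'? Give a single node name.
Scan adjacency: K appears as child of E

Answer: E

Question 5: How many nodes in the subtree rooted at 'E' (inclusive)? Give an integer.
Answer: 6

Derivation:
Subtree rooted at E contains: B, E, F, J, K, M
Count = 6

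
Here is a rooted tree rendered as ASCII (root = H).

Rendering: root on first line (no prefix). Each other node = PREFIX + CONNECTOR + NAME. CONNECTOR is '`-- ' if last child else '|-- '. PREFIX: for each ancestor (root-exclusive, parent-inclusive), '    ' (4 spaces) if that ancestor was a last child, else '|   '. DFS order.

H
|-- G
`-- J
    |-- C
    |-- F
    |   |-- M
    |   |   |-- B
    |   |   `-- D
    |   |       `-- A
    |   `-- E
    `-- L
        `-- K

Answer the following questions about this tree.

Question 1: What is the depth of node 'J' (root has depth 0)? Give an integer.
Path from root to J: H -> J
Depth = number of edges = 1

Answer: 1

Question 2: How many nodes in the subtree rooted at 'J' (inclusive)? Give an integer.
Subtree rooted at J contains: A, B, C, D, E, F, J, K, L, M
Count = 10

Answer: 10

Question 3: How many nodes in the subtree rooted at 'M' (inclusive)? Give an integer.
Answer: 4

Derivation:
Subtree rooted at M contains: A, B, D, M
Count = 4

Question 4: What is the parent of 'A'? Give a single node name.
Scan adjacency: A appears as child of D

Answer: D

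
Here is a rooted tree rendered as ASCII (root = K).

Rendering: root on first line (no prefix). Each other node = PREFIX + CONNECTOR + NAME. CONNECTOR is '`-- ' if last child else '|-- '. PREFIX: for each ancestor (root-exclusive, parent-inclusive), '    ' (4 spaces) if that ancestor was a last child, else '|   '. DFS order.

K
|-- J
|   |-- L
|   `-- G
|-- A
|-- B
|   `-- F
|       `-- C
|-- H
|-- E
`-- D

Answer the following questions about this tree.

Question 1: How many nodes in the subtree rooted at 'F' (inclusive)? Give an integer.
Answer: 2

Derivation:
Subtree rooted at F contains: C, F
Count = 2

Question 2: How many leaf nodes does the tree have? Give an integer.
Answer: 7

Derivation:
Leaves (nodes with no children): A, C, D, E, G, H, L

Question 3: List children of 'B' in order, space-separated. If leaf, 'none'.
Node B's children (from adjacency): F

Answer: F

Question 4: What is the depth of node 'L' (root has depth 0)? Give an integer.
Answer: 2

Derivation:
Path from root to L: K -> J -> L
Depth = number of edges = 2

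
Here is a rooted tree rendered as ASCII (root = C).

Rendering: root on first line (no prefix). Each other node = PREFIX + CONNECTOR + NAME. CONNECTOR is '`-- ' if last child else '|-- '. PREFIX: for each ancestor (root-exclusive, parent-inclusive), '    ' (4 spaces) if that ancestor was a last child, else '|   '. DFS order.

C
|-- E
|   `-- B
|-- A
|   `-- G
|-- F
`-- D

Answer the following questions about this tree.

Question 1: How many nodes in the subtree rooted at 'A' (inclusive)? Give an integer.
Answer: 2

Derivation:
Subtree rooted at A contains: A, G
Count = 2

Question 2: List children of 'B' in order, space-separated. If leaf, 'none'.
Node B's children (from adjacency): (leaf)

Answer: none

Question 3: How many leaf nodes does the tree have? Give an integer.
Leaves (nodes with no children): B, D, F, G

Answer: 4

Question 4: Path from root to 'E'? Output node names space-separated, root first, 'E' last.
Walk down from root: C -> E

Answer: C E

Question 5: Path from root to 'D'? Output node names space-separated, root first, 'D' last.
Answer: C D

Derivation:
Walk down from root: C -> D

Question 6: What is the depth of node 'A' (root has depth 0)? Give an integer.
Path from root to A: C -> A
Depth = number of edges = 1

Answer: 1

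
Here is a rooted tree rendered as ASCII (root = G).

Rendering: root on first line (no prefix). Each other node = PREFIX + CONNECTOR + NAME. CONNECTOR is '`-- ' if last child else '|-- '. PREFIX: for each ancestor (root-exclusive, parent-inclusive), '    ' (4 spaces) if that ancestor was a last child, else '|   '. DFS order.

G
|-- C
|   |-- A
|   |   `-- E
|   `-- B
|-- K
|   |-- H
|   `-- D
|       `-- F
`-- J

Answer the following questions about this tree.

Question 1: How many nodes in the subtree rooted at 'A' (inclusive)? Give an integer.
Answer: 2

Derivation:
Subtree rooted at A contains: A, E
Count = 2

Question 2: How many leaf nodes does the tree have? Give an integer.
Leaves (nodes with no children): B, E, F, H, J

Answer: 5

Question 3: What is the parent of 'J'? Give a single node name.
Scan adjacency: J appears as child of G

Answer: G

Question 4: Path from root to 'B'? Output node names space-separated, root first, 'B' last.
Walk down from root: G -> C -> B

Answer: G C B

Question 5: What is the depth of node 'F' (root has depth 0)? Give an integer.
Answer: 3

Derivation:
Path from root to F: G -> K -> D -> F
Depth = number of edges = 3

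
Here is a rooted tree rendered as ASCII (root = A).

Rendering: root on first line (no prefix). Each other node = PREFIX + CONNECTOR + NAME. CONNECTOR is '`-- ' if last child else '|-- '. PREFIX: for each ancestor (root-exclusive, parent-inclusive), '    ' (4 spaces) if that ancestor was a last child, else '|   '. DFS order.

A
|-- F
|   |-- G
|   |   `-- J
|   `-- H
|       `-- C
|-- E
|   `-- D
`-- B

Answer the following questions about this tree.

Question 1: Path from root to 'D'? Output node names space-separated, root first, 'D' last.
Walk down from root: A -> E -> D

Answer: A E D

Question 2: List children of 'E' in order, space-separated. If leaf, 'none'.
Node E's children (from adjacency): D

Answer: D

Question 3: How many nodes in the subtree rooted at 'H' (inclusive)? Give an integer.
Answer: 2

Derivation:
Subtree rooted at H contains: C, H
Count = 2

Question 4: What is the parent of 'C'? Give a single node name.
Answer: H

Derivation:
Scan adjacency: C appears as child of H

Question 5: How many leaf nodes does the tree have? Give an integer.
Leaves (nodes with no children): B, C, D, J

Answer: 4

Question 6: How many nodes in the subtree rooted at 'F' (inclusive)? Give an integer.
Subtree rooted at F contains: C, F, G, H, J
Count = 5

Answer: 5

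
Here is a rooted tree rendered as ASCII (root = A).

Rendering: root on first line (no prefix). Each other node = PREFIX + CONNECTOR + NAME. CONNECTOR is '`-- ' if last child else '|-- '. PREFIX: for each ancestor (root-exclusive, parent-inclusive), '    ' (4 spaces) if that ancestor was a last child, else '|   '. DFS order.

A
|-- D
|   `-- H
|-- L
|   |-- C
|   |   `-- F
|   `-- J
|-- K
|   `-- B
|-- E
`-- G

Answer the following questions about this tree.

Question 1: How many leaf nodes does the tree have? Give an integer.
Answer: 6

Derivation:
Leaves (nodes with no children): B, E, F, G, H, J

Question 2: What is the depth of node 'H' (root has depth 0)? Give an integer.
Path from root to H: A -> D -> H
Depth = number of edges = 2

Answer: 2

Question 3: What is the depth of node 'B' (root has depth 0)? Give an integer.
Path from root to B: A -> K -> B
Depth = number of edges = 2

Answer: 2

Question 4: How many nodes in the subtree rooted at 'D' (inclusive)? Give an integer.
Subtree rooted at D contains: D, H
Count = 2

Answer: 2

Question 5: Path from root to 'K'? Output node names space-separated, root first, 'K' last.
Answer: A K

Derivation:
Walk down from root: A -> K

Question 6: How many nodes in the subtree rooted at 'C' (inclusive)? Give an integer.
Answer: 2

Derivation:
Subtree rooted at C contains: C, F
Count = 2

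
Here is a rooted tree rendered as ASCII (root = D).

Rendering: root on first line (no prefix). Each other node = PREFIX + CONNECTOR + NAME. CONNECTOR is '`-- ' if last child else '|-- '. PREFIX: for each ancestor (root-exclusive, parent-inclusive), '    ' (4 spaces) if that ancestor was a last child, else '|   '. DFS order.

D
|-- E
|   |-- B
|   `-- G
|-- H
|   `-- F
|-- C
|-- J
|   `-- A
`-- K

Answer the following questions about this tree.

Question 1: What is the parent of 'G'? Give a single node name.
Answer: E

Derivation:
Scan adjacency: G appears as child of E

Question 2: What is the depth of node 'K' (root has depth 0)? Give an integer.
Answer: 1

Derivation:
Path from root to K: D -> K
Depth = number of edges = 1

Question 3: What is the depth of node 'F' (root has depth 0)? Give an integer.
Path from root to F: D -> H -> F
Depth = number of edges = 2

Answer: 2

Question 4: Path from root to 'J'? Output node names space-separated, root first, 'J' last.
Walk down from root: D -> J

Answer: D J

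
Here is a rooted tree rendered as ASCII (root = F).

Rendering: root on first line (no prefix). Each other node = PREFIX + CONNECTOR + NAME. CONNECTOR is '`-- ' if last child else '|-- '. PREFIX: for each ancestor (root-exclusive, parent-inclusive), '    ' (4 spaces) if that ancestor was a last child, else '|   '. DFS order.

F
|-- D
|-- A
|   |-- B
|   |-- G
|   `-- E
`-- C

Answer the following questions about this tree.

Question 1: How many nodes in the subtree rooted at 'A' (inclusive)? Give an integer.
Subtree rooted at A contains: A, B, E, G
Count = 4

Answer: 4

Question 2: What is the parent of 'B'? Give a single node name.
Answer: A

Derivation:
Scan adjacency: B appears as child of A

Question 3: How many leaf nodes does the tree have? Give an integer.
Leaves (nodes with no children): B, C, D, E, G

Answer: 5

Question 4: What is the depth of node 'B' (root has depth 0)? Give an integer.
Path from root to B: F -> A -> B
Depth = number of edges = 2

Answer: 2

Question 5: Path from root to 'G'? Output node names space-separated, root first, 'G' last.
Answer: F A G

Derivation:
Walk down from root: F -> A -> G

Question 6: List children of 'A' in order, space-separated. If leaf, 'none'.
Node A's children (from adjacency): B, G, E

Answer: B G E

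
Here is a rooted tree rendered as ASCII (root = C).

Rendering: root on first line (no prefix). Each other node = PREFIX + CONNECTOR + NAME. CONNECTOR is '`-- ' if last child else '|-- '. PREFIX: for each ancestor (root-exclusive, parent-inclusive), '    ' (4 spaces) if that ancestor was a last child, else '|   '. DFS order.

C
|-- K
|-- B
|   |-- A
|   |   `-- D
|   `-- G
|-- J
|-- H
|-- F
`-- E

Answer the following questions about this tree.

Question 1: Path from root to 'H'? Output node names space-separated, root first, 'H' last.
Answer: C H

Derivation:
Walk down from root: C -> H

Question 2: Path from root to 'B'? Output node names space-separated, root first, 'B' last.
Answer: C B

Derivation:
Walk down from root: C -> B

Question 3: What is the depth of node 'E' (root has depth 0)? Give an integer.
Answer: 1

Derivation:
Path from root to E: C -> E
Depth = number of edges = 1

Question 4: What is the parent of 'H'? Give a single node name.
Scan adjacency: H appears as child of C

Answer: C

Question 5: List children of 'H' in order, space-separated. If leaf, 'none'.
Answer: none

Derivation:
Node H's children (from adjacency): (leaf)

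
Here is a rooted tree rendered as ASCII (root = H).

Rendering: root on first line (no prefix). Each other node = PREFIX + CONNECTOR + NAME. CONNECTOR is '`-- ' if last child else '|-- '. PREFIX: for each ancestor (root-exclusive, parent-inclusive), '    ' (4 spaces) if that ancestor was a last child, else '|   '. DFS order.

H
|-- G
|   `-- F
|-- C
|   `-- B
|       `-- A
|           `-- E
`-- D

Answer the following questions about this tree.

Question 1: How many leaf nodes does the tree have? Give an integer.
Leaves (nodes with no children): D, E, F

Answer: 3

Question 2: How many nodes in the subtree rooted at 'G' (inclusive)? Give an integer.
Subtree rooted at G contains: F, G
Count = 2

Answer: 2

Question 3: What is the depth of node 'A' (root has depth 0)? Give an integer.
Path from root to A: H -> C -> B -> A
Depth = number of edges = 3

Answer: 3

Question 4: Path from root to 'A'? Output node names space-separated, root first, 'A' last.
Answer: H C B A

Derivation:
Walk down from root: H -> C -> B -> A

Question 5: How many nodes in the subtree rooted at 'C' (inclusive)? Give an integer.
Answer: 4

Derivation:
Subtree rooted at C contains: A, B, C, E
Count = 4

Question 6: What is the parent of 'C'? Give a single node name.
Answer: H

Derivation:
Scan adjacency: C appears as child of H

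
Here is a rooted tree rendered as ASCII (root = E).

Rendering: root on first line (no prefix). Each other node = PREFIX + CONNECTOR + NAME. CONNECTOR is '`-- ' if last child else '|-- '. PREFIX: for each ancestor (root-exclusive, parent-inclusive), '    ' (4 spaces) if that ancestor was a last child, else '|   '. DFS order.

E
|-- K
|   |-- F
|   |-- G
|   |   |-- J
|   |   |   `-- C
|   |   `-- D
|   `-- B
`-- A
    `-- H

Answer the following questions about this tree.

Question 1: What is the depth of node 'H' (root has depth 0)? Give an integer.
Answer: 2

Derivation:
Path from root to H: E -> A -> H
Depth = number of edges = 2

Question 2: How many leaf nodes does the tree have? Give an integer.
Leaves (nodes with no children): B, C, D, F, H

Answer: 5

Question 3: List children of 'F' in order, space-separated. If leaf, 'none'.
Answer: none

Derivation:
Node F's children (from adjacency): (leaf)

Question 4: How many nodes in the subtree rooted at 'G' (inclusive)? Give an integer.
Answer: 4

Derivation:
Subtree rooted at G contains: C, D, G, J
Count = 4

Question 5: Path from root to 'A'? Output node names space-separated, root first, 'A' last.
Walk down from root: E -> A

Answer: E A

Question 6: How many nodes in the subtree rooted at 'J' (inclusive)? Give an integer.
Answer: 2

Derivation:
Subtree rooted at J contains: C, J
Count = 2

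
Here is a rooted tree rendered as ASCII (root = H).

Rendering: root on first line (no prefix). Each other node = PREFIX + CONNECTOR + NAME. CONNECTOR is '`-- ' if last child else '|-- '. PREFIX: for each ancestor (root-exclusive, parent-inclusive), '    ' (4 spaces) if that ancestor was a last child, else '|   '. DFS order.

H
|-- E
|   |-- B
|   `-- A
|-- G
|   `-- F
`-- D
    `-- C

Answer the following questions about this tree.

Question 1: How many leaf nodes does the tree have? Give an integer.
Answer: 4

Derivation:
Leaves (nodes with no children): A, B, C, F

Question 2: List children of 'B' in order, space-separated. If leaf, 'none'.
Answer: none

Derivation:
Node B's children (from adjacency): (leaf)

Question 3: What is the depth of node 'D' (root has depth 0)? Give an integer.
Answer: 1

Derivation:
Path from root to D: H -> D
Depth = number of edges = 1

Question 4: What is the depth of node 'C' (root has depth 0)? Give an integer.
Path from root to C: H -> D -> C
Depth = number of edges = 2

Answer: 2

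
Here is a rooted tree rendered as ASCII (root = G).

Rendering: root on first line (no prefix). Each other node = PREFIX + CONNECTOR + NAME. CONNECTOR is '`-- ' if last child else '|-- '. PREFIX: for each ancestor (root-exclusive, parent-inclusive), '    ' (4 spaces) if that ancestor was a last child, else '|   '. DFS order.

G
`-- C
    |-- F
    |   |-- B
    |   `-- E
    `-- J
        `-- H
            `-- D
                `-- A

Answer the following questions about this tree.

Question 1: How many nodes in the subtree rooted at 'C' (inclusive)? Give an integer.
Subtree rooted at C contains: A, B, C, D, E, F, H, J
Count = 8

Answer: 8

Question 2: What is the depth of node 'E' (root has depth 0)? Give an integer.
Answer: 3

Derivation:
Path from root to E: G -> C -> F -> E
Depth = number of edges = 3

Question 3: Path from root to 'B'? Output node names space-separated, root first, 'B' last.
Answer: G C F B

Derivation:
Walk down from root: G -> C -> F -> B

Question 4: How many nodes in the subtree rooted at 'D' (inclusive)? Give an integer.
Answer: 2

Derivation:
Subtree rooted at D contains: A, D
Count = 2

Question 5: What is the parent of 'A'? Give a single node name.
Scan adjacency: A appears as child of D

Answer: D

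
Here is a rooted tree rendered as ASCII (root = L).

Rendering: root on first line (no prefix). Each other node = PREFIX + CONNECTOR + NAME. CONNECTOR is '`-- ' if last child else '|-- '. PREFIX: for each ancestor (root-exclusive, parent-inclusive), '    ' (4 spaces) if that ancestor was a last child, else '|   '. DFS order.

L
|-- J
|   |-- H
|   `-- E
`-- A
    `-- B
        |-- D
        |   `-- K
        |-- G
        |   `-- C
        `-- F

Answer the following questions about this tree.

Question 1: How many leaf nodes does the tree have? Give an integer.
Answer: 5

Derivation:
Leaves (nodes with no children): C, E, F, H, K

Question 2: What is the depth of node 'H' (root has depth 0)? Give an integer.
Path from root to H: L -> J -> H
Depth = number of edges = 2

Answer: 2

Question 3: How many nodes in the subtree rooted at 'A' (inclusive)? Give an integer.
Answer: 7

Derivation:
Subtree rooted at A contains: A, B, C, D, F, G, K
Count = 7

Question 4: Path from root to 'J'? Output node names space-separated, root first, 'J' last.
Walk down from root: L -> J

Answer: L J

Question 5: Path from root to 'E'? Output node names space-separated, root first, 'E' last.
Walk down from root: L -> J -> E

Answer: L J E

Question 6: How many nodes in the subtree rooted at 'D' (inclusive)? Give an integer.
Subtree rooted at D contains: D, K
Count = 2

Answer: 2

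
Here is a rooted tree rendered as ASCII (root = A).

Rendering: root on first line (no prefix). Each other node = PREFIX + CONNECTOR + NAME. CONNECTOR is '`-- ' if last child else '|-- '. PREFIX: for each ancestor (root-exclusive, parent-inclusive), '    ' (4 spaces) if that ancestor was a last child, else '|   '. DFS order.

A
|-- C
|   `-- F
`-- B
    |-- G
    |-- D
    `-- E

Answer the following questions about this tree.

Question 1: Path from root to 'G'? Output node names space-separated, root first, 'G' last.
Answer: A B G

Derivation:
Walk down from root: A -> B -> G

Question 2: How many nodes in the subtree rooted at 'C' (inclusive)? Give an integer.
Subtree rooted at C contains: C, F
Count = 2

Answer: 2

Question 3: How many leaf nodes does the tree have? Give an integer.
Answer: 4

Derivation:
Leaves (nodes with no children): D, E, F, G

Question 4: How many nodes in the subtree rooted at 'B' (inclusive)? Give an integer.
Answer: 4

Derivation:
Subtree rooted at B contains: B, D, E, G
Count = 4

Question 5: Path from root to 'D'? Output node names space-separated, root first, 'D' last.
Answer: A B D

Derivation:
Walk down from root: A -> B -> D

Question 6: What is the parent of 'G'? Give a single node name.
Scan adjacency: G appears as child of B

Answer: B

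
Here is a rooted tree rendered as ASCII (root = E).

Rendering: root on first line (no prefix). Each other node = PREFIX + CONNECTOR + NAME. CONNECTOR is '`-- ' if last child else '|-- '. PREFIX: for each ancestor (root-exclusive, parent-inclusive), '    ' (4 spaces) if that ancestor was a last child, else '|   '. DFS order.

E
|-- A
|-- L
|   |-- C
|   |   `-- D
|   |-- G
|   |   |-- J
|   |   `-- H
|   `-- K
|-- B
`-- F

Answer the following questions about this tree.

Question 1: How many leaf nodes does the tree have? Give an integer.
Leaves (nodes with no children): A, B, D, F, H, J, K

Answer: 7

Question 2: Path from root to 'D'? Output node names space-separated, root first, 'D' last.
Answer: E L C D

Derivation:
Walk down from root: E -> L -> C -> D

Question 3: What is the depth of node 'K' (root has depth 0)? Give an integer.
Path from root to K: E -> L -> K
Depth = number of edges = 2

Answer: 2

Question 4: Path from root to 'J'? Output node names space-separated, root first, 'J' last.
Walk down from root: E -> L -> G -> J

Answer: E L G J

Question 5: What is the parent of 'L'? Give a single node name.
Answer: E

Derivation:
Scan adjacency: L appears as child of E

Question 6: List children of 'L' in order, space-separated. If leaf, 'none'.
Node L's children (from adjacency): C, G, K

Answer: C G K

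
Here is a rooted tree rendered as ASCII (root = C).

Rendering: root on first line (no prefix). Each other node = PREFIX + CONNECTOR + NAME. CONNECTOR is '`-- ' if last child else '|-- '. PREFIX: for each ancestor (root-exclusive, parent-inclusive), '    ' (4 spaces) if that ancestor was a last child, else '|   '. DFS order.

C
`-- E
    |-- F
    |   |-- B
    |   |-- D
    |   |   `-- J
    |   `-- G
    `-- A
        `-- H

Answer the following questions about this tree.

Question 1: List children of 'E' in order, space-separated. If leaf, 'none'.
Node E's children (from adjacency): F, A

Answer: F A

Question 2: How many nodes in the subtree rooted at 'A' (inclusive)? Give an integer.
Subtree rooted at A contains: A, H
Count = 2

Answer: 2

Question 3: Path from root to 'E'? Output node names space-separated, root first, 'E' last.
Walk down from root: C -> E

Answer: C E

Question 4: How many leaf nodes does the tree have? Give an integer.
Leaves (nodes with no children): B, G, H, J

Answer: 4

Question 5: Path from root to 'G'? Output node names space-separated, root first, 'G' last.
Walk down from root: C -> E -> F -> G

Answer: C E F G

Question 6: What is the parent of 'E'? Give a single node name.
Answer: C

Derivation:
Scan adjacency: E appears as child of C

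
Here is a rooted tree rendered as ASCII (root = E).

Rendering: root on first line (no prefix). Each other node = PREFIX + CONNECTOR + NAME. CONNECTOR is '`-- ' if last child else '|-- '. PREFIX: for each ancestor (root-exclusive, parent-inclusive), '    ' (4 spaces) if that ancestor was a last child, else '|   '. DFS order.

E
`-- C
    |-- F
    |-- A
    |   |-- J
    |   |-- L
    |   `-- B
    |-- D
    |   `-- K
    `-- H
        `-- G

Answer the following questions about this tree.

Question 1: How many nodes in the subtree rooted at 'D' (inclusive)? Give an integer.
Answer: 2

Derivation:
Subtree rooted at D contains: D, K
Count = 2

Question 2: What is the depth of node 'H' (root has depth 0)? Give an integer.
Path from root to H: E -> C -> H
Depth = number of edges = 2

Answer: 2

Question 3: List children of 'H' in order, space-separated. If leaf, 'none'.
Node H's children (from adjacency): G

Answer: G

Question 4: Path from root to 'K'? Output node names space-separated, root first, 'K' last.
Answer: E C D K

Derivation:
Walk down from root: E -> C -> D -> K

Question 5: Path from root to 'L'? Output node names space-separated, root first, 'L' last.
Walk down from root: E -> C -> A -> L

Answer: E C A L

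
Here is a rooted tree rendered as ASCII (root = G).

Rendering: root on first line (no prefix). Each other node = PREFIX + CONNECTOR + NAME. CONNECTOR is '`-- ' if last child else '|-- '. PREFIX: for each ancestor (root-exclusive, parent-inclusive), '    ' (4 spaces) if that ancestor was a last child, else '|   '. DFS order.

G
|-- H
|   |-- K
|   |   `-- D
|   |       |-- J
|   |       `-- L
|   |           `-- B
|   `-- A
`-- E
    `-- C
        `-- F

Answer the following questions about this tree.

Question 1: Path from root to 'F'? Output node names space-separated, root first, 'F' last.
Answer: G E C F

Derivation:
Walk down from root: G -> E -> C -> F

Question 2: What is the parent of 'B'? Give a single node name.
Answer: L

Derivation:
Scan adjacency: B appears as child of L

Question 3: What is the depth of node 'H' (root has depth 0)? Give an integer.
Answer: 1

Derivation:
Path from root to H: G -> H
Depth = number of edges = 1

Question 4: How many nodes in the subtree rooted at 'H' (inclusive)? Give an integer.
Answer: 7

Derivation:
Subtree rooted at H contains: A, B, D, H, J, K, L
Count = 7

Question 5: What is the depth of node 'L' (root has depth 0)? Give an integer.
Answer: 4

Derivation:
Path from root to L: G -> H -> K -> D -> L
Depth = number of edges = 4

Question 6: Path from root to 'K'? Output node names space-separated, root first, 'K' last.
Answer: G H K

Derivation:
Walk down from root: G -> H -> K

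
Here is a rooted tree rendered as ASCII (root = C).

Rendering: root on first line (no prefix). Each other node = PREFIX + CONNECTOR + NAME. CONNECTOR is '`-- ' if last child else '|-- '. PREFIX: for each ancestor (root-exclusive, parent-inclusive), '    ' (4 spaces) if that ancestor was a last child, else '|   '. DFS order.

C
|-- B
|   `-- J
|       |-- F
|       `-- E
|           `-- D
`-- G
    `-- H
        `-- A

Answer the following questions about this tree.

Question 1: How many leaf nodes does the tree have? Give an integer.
Answer: 3

Derivation:
Leaves (nodes with no children): A, D, F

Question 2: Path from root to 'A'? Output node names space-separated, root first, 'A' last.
Answer: C G H A

Derivation:
Walk down from root: C -> G -> H -> A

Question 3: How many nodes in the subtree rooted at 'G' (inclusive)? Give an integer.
Subtree rooted at G contains: A, G, H
Count = 3

Answer: 3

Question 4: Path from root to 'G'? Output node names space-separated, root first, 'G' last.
Walk down from root: C -> G

Answer: C G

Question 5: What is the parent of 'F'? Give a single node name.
Scan adjacency: F appears as child of J

Answer: J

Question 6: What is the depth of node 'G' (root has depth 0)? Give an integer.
Answer: 1

Derivation:
Path from root to G: C -> G
Depth = number of edges = 1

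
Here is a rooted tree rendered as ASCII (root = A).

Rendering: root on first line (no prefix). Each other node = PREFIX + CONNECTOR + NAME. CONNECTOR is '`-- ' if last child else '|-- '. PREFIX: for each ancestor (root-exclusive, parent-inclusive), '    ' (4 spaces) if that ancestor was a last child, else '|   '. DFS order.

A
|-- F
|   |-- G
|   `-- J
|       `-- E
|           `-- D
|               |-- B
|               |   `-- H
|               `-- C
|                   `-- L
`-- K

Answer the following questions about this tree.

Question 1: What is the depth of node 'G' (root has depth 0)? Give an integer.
Path from root to G: A -> F -> G
Depth = number of edges = 2

Answer: 2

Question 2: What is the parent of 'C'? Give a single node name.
Answer: D

Derivation:
Scan adjacency: C appears as child of D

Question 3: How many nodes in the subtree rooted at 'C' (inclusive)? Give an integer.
Answer: 2

Derivation:
Subtree rooted at C contains: C, L
Count = 2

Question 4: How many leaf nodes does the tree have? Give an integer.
Leaves (nodes with no children): G, H, K, L

Answer: 4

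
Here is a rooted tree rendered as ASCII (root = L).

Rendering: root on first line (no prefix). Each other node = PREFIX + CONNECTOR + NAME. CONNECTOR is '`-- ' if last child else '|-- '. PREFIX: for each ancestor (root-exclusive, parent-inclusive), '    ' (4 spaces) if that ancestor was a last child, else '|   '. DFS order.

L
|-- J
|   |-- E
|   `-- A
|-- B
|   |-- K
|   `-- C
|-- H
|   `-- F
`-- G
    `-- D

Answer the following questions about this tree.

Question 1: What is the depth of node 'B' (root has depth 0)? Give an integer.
Path from root to B: L -> B
Depth = number of edges = 1

Answer: 1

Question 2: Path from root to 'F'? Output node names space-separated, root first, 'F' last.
Answer: L H F

Derivation:
Walk down from root: L -> H -> F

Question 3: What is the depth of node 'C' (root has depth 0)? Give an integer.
Path from root to C: L -> B -> C
Depth = number of edges = 2

Answer: 2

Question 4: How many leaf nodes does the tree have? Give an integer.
Leaves (nodes with no children): A, C, D, E, F, K

Answer: 6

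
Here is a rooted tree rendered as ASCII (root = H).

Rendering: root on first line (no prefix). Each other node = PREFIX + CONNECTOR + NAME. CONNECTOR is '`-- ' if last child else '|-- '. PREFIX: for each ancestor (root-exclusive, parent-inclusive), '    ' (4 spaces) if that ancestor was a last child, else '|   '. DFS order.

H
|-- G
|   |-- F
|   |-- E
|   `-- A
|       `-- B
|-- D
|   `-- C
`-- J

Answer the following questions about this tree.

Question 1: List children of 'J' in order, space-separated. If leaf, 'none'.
Answer: none

Derivation:
Node J's children (from adjacency): (leaf)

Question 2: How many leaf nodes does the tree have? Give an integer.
Leaves (nodes with no children): B, C, E, F, J

Answer: 5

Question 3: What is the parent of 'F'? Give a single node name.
Scan adjacency: F appears as child of G

Answer: G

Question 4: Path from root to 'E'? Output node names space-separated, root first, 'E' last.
Walk down from root: H -> G -> E

Answer: H G E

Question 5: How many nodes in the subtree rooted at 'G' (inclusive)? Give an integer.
Answer: 5

Derivation:
Subtree rooted at G contains: A, B, E, F, G
Count = 5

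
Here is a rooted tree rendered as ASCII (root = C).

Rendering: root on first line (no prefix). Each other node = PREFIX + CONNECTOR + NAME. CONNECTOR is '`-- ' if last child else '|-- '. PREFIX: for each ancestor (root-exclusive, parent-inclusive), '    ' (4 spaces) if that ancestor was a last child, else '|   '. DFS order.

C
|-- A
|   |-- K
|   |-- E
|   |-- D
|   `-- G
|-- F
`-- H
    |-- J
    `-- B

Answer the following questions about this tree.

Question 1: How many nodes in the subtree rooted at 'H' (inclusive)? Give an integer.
Subtree rooted at H contains: B, H, J
Count = 3

Answer: 3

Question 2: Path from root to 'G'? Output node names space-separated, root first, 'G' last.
Walk down from root: C -> A -> G

Answer: C A G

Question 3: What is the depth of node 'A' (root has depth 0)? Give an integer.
Path from root to A: C -> A
Depth = number of edges = 1

Answer: 1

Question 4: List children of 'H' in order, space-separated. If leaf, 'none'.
Answer: J B

Derivation:
Node H's children (from adjacency): J, B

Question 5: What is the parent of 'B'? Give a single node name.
Answer: H

Derivation:
Scan adjacency: B appears as child of H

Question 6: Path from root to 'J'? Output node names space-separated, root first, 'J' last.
Walk down from root: C -> H -> J

Answer: C H J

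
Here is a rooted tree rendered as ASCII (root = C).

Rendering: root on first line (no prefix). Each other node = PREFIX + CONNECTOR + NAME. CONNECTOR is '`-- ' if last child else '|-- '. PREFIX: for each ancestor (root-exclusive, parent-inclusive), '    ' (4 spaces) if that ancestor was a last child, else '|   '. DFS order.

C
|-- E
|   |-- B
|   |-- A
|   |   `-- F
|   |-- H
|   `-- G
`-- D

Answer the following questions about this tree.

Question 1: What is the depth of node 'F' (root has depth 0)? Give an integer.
Answer: 3

Derivation:
Path from root to F: C -> E -> A -> F
Depth = number of edges = 3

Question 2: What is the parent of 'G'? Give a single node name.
Scan adjacency: G appears as child of E

Answer: E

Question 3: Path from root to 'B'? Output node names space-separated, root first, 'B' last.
Walk down from root: C -> E -> B

Answer: C E B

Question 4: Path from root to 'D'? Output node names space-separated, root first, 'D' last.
Walk down from root: C -> D

Answer: C D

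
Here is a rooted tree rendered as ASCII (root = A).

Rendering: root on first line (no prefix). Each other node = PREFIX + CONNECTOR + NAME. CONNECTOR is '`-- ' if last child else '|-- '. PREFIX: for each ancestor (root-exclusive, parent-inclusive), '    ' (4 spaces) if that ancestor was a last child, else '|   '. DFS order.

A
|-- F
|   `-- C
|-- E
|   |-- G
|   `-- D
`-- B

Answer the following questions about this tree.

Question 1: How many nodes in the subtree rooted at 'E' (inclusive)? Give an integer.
Subtree rooted at E contains: D, E, G
Count = 3

Answer: 3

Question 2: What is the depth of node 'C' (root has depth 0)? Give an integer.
Answer: 2

Derivation:
Path from root to C: A -> F -> C
Depth = number of edges = 2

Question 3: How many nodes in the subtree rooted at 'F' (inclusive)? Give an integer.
Answer: 2

Derivation:
Subtree rooted at F contains: C, F
Count = 2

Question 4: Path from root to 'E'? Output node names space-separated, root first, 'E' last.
Answer: A E

Derivation:
Walk down from root: A -> E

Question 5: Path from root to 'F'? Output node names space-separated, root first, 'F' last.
Walk down from root: A -> F

Answer: A F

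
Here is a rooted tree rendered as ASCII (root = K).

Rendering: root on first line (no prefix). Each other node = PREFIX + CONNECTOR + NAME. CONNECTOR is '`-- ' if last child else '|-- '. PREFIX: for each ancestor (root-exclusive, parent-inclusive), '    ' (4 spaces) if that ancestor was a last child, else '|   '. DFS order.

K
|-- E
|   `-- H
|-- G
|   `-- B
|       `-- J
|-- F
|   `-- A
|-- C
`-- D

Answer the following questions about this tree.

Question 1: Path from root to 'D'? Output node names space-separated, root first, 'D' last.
Answer: K D

Derivation:
Walk down from root: K -> D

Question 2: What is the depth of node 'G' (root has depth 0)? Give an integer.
Answer: 1

Derivation:
Path from root to G: K -> G
Depth = number of edges = 1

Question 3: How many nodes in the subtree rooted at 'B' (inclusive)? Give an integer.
Answer: 2

Derivation:
Subtree rooted at B contains: B, J
Count = 2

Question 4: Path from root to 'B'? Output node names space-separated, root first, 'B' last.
Answer: K G B

Derivation:
Walk down from root: K -> G -> B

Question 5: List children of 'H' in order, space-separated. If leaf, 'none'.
Node H's children (from adjacency): (leaf)

Answer: none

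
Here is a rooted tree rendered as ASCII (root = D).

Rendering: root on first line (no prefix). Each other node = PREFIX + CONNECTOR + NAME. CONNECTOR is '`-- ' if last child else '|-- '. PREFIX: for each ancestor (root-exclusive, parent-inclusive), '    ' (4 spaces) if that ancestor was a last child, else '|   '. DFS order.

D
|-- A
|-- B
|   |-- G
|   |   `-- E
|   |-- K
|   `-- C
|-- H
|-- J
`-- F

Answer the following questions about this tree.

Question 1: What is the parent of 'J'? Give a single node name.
Answer: D

Derivation:
Scan adjacency: J appears as child of D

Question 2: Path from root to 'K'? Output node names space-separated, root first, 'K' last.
Answer: D B K

Derivation:
Walk down from root: D -> B -> K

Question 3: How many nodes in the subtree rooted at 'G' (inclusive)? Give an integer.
Subtree rooted at G contains: E, G
Count = 2

Answer: 2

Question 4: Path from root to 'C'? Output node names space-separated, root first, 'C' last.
Walk down from root: D -> B -> C

Answer: D B C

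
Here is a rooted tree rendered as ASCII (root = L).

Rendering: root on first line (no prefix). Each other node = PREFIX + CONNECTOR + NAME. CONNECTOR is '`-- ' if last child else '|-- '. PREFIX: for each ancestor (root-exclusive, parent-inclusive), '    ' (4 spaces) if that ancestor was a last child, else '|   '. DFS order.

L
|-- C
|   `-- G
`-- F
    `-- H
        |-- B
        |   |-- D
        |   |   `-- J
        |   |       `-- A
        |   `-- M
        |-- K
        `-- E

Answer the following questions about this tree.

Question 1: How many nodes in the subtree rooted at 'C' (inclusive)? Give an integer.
Answer: 2

Derivation:
Subtree rooted at C contains: C, G
Count = 2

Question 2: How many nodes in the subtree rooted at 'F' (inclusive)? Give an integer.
Answer: 9

Derivation:
Subtree rooted at F contains: A, B, D, E, F, H, J, K, M
Count = 9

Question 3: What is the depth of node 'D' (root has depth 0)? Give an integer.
Path from root to D: L -> F -> H -> B -> D
Depth = number of edges = 4

Answer: 4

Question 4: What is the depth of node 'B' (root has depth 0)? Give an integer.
Path from root to B: L -> F -> H -> B
Depth = number of edges = 3

Answer: 3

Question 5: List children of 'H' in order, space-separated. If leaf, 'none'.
Node H's children (from adjacency): B, K, E

Answer: B K E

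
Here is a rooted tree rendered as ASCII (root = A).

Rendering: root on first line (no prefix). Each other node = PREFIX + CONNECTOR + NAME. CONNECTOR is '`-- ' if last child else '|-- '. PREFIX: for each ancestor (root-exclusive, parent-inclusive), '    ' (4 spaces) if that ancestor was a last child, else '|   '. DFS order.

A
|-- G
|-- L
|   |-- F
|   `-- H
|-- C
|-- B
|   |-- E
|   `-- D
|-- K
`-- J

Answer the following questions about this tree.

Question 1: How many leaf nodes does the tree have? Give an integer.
Answer: 8

Derivation:
Leaves (nodes with no children): C, D, E, F, G, H, J, K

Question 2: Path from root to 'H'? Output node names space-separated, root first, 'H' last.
Walk down from root: A -> L -> H

Answer: A L H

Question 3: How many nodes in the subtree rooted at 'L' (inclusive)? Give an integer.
Answer: 3

Derivation:
Subtree rooted at L contains: F, H, L
Count = 3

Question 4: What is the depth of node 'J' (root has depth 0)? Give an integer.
Answer: 1

Derivation:
Path from root to J: A -> J
Depth = number of edges = 1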